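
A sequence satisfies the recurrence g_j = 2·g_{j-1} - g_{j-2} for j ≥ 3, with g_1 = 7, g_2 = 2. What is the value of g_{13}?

-53

Iterate the recurrence:
g_3 = -3, g_4 = -8, g_5 = -13, …, g_{10} = -38, g_{11} = -43, g_{12} = -48, g_{13} = -53.
(Characteristic roots are 1 and 1.)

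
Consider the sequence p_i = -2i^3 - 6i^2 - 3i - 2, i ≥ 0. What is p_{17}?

p_{17} = -2·17^3 - 6·17^2 - 3·17 - 2 = -11613.

-11613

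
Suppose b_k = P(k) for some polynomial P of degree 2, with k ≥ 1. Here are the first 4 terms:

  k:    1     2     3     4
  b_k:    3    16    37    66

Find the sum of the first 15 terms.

1st diffs: 13, 21, 29.
2nd diffs: 8, 8 (constant).
So b_k = 4k^2 + k - 2.
Continuing: …, 103, 148, 201, 262, …, b_{15} = 913.
Summing k = 1..15 (15 terms) gives 5050.

5050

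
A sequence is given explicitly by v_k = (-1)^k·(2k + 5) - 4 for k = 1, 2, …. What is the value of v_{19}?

(-1)^19 = -1; 2k + 5 at k=19 is 43; so v_{19} = -47.

-47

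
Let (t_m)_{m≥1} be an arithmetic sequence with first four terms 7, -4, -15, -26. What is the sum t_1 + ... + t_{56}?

-16548

Common difference d = -11.
t_m = 7 + (m - 1)·(-11).
t_{56} = -598; S = 56·(7 + (-598))/2 = -16548.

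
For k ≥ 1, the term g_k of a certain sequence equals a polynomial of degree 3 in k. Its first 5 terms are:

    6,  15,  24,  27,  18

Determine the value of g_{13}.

1st diffs: 9, 9, 3, -9.
2nd diffs: 0, -6, -12.
3rd diffs: -6, -6 (constant).
So g_k = -k^3 + 6k^2 - 2k + 3.
Evaluating at k = 13 gives g_{13} = -1206.

-1206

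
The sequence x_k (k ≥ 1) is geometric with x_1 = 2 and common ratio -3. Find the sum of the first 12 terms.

-265720

x_k = 2·(-3)^(k-1).
S = 2·((-3)^12 - 1)/(-3 - 1) = 2·(531441 - 1)/(-4) = -265720.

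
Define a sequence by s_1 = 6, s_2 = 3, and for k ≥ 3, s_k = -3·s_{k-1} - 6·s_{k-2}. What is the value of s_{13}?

Compute successive terms:
s_3 = -45;  s_4 = 117;  s_5 = -81;  …;  s_{10} = 25029;  s_{11} = -59049;  s_{12} = 26973;  s_{13} = 273375.

273375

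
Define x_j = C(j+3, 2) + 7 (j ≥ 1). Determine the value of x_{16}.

178

C(19, 2) = 171, so x_{16} = 178.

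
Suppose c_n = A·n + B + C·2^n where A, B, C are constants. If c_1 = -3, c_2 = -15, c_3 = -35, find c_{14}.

The three given values yield: A + B + 2C = -3; 2A + B + 4C = -15; 3A + B + 8C = -35.
Subtracting the first from the second: A + 2C = -12.
Subtracting the second from the third: A + 4C = -20.
Solving: C = -4, A = -4, then B = 9.
Hence c_{14} = -4·14 + 9 + (-4)·16384 = -65583.

-65583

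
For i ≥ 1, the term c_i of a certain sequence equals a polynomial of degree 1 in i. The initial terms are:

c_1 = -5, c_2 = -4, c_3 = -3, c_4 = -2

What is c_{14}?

1st diffs: 1, 1, 1 (constant).
So c_i = i - 6.
Evaluating at i = 14 gives c_{14} = 8.

8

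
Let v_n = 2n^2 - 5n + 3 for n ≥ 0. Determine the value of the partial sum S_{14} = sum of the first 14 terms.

Over n = 0..13: Σn = 91, Σn² = 819.
Total = (2)·819 + (-5)·91 + (3)·14 = 1225.

1225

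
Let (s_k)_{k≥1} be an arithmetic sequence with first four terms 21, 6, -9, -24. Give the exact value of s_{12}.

-144

Common difference d = -15.
s_k = 21 + (k - 1)·(-15).
s_{12} = 21 + 11·(-15) = -144.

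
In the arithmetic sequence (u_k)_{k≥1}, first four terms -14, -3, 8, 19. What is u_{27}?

272

Common difference d = 11.
u_k = -14 + (k - 1)·11.
u_{27} = -14 + 26·11 = 272.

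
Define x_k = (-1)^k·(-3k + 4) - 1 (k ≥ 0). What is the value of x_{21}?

(-1)^21 = -1; -3k + 4 at k=21 is -59; so x_{21} = 58.

58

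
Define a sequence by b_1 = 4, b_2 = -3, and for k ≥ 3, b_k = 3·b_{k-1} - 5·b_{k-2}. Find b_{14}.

Compute successive terms:
b_3 = -29; b_4 = -72; b_5 = -71; …; b_{11} = -20879; b_{12} = -35997; b_{13} = -3596; b_{14} = 169197.

169197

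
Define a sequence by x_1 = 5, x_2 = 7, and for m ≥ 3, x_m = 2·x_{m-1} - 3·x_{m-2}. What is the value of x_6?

-17

Compute successive terms:
x_3 = -1; x_4 = -23; x_5 = -43; x_6 = -17.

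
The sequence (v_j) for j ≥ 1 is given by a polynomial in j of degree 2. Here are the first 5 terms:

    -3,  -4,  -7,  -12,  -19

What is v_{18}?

1st diffs: -1, -3, -5, -7.
2nd diffs: -2, -2, -2 (constant).
Newton forward-difference form: v_j = -3 + (-1)·C(j-1,1) + (-2)·C(j-1,2).
At j = 18: j-1 = 17, so v_{18} = -3 - 17 - 272 = -292.

-292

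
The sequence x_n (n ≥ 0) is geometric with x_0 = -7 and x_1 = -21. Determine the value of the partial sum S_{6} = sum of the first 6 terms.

Common ratio r = 3.
x_n = (-7)·3^(n-0).
S = (-7)·(3^6 - 1)/(3 - 1) = (-7)·(729 - 1)/(2) = -2548.

-2548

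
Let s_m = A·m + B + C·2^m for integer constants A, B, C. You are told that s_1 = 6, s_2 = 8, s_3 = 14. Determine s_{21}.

The three given values yield: A + B + 2C = 6; 2A + B + 4C = 8; 3A + B + 8C = 14.
Subtracting the first from the second: A + 2C = 2.
Subtracting the second from the third: A + 4C = 6.
Solving: C = 2, A = -2, then B = 4.
Therefore s_{21} = -42 + 4 + 2·2097152 = 4194266.

4194266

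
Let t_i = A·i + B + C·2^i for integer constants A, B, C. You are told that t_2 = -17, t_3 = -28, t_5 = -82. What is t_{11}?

At i = 2, 3, 5: 2A + B + 4C = -17; 3A + B + 8C = -28; 5A + B + 32C = -82.
Subtracting the first from the second: A + 4C = -11.
Subtracting the second from the third: 2A + 24C = -54.
Solving: C = -2, A = -3, then B = -3.
Hence t_{11} = -3·11 + (-3) + (-2)·2048 = -4132.

-4132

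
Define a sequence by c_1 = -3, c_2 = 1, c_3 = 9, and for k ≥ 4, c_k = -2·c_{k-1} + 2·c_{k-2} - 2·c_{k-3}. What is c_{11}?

c_4 = -10; c_5 = 36; c_6 = -110; c_7 = 312; c_8 = -916; c_9 = 2676; c_{10} = -7808; c_{11} = 22800.

22800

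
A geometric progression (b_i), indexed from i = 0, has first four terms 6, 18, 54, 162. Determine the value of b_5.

1458

Common ratio r = 3.
b_i = 6·3^(i-0).
b_5 = 6·3^5 = 1458.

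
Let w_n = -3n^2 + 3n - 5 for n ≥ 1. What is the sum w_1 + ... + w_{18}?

-5904

Over n = 1..18: Σn = 171, Σn² = 2109.
Total = (-3)·2109 + (3)·171 + (-5)·18 = -5904.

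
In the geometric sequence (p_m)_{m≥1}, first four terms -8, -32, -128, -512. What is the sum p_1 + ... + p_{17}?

-45812984488

Common ratio r = 4.
p_m = (-8)·4^(m-1).
S = (-8)·(4^17 - 1)/(4 - 1) = (-8)·(17179869184 - 1)/(3) = -45812984488.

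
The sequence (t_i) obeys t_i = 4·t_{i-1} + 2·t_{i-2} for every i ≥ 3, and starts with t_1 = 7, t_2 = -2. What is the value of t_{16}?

1241350400

Step forward from the initial values:
t_3 = 6;  t_4 = 20;  t_5 = 92;  …;  t_{13} = 14091712;  t_{14} = 62700928;  t_{15} = 278987136;  t_{16} = 1241350400.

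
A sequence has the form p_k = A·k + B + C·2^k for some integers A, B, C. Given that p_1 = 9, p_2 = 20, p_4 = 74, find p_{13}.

32805

Plug in k = 1, 2, 4: A + B + 2C = 9; 2A + B + 4C = 20; 4A + B + 16C = 74.
Subtracting the first from the second: A + 2C = 11.
Subtracting the second from the third: 2A + 12C = 54.
Solving: C = 4, A = 3, then B = -2.
So p_k = 3·k + (-2) + 4·2^k; at k=13 this is 32805.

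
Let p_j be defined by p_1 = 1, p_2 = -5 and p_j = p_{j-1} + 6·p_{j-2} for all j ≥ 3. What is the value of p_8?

-1517

Compute successive terms:
p_3 = 1  p_4 = -29  p_5 = -23  p_6 = -197  p_7 = -335  p_8 = -1517.
(Characteristic roots are 3 and -2.)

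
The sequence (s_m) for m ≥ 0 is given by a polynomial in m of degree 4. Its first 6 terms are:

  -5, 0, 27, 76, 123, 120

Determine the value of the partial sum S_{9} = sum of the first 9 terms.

1st diffs: 5, 27, 49, 47, -3.
2nd diffs: 22, 22, -2, -50.
3rd diffs: 0, -24, -48.
4th diffs: -24, -24 (constant).
So s_m = -m^4 + 6m^3 - 5.
Continuing: -5, -348, -1029.
Summing m = 0..8 (9 terms) gives -1041.

-1041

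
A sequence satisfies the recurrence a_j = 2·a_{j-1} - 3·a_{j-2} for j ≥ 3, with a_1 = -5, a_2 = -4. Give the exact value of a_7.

-125

Iterate the recurrence:
a_3 = 7;  a_4 = 26;  a_5 = 31;  a_6 = -16;  a_7 = -125.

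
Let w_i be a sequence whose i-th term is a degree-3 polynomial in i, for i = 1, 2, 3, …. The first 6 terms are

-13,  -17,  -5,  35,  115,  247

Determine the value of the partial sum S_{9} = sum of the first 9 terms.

1st diffs: -4, 12, 40, 80, 132.
2nd diffs: 16, 28, 40, 52.
3rd diffs: 12, 12, 12 (constant).
Newton forward-difference form: w_i = -13 + (-4)·C(i-1,1) + 16·C(i-1,2) + 12·C(i-1,3).
Continuing: 443, 715, 1075.
Summing i = 1..9 (9 terms) gives 2595.

2595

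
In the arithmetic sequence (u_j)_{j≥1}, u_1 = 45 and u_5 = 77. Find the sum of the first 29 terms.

Common difference d = (77 - 45) / (5 - 1) = 8.
u_j = 45 + (j - 1)·8.
u_{29} = 269; S = 29·(45 + 269)/2 = 4553.

4553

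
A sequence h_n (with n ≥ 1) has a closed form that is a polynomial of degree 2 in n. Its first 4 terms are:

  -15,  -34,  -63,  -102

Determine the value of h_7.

1st diffs: -19, -29, -39.
2nd diffs: -10, -10 (constant).
Newton forward-difference form: h_n = -15 + (-19)·C(n-1,1) + (-10)·C(n-1,2).
At n = 7: n-1 = 6, so h_7 = -15 - 114 - 150 = -279.

-279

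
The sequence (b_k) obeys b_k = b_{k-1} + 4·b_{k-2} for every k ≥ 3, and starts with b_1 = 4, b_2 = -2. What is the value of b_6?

86

Applying the relation repeatedly:
b_3 = 14  b_4 = 6  b_5 = 62  b_6 = 86.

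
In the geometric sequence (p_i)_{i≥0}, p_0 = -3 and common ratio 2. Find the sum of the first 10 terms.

p_i = (-3)·2^(i-0).
S = (-3)·(2^10 - 1)/(2 - 1) = (-3)·(1024 - 1)/(1) = -3069.

-3069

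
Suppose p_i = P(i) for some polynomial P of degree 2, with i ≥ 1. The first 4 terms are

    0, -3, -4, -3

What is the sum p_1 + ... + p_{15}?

595

1st diffs: -3, -1, 1.
2nd diffs: 2, 2 (constant).
So p_i = i^2 - 6i + 5.
Continuing: …, 0, 5, 12, 21, …, p_{15} = 140.
Summing i = 1..15 (15 terms) gives 595.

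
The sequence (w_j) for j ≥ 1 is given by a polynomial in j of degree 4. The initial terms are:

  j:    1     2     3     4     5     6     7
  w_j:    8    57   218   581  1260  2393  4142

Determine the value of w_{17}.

108312

1st diffs: 49, 161, 363, 679, 1133, 1749.
2nd diffs: 112, 202, 316, 454, 616.
3rd diffs: 90, 114, 138, 162.
4th diffs: 24, 24, 24 (constant).
Newton forward-difference form: w_j = 8 + 49·C(j-1,1) + 112·C(j-1,2) + 90·C(j-1,3) + 24·C(j-1,4).
At j = 17: j-1 = 16, so w_{17} = 8 + 784 + 13440 + 50400 + 43680 = 108312.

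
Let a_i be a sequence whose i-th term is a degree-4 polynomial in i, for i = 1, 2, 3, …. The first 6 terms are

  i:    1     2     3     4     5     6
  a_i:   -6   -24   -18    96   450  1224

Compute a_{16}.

1st diffs: -18, 6, 114, 354, 774.
2nd diffs: 24, 108, 240, 420.
3rd diffs: 84, 132, 180.
4th diffs: 48, 48 (constant).
Newton forward-difference form: a_i = -6 + (-18)·C(i-1,1) + 24·C(i-1,2) + 84·C(i-1,3) + 48·C(i-1,4).
At i = 16: i-1 = 15, so a_{16} = -6 - 270 + 2520 + 38220 + 65520 = 105984.

105984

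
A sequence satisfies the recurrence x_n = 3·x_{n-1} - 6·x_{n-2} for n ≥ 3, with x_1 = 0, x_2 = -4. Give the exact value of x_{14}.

154548

Step forward from the initial values:
x_3 = -12  x_4 = -12  x_5 = 36  …  x_{11} = -4860  x_{12} = 22356  x_{13} = 96228  x_{14} = 154548.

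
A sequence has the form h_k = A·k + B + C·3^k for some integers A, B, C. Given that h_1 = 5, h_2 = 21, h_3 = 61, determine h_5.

Write the equations: A + B + 3C = 5; 2A + B + 9C = 21; 3A + B + 27C = 61.
Subtracting the first from the second: A + 6C = 16.
Subtracting the second from the third: A + 18C = 40.
Solving: C = 2, A = 4, then B = -5.
Therefore h_5 = 20 + (-5) + 2·243 = 501.

501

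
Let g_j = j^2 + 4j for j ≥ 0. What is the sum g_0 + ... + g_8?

348

Over j = 0..8: Σj = 36, Σj² = 204.
Total = (1)·204 + (4)·36 = 348.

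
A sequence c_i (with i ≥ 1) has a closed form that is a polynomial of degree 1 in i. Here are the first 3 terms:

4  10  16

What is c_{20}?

118

1st diffs: 6, 6 (constant).
So c_i = 6i - 2.
Evaluating at i = 20 gives c_{20} = 118.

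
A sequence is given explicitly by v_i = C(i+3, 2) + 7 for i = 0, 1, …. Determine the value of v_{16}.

C(19, 2) = 171, so v_{16} = 178.

178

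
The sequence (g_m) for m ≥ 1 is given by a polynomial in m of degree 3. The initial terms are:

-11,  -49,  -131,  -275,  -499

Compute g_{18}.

1st diffs: -38, -82, -144, -224.
2nd diffs: -44, -62, -80.
3rd diffs: -18, -18 (constant).
So g_m = -3m^3 - 4m^2 - 5m + 1.
Evaluating at m = 18 gives g_{18} = -18881.

-18881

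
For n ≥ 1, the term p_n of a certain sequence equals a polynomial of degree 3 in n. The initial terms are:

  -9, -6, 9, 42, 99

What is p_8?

1st diffs: 3, 15, 33, 57.
2nd diffs: 12, 18, 24.
3rd diffs: 6, 6 (constant).
Newton forward-difference form: p_n = -9 + 3·C(n-1,1) + 12·C(n-1,2) + 6·C(n-1,3).
At n = 8: n-1 = 7, so p_8 = -9 + 21 + 252 + 210 = 474.

474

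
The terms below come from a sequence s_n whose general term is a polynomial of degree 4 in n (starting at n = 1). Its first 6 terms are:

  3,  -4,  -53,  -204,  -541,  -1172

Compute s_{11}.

1st diffs: -7, -49, -151, -337, -631.
2nd diffs: -42, -102, -186, -294.
3rd diffs: -60, -84, -108.
4th diffs: -24, -24 (constant).
Newton forward-difference form: s_n = 3 + (-7)·C(n-1,1) + (-42)·C(n-1,2) + (-60)·C(n-1,3) + (-24)·C(n-1,4).
At n = 11: n-1 = 10, so s_{11} = 3 - 70 - 1890 - 7200 - 5040 = -14197.

-14197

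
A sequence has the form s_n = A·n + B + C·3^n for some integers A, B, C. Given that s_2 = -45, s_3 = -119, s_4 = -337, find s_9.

Plug in n = 2, 3, 4: 2A + B + 9C = -45; 3A + B + 27C = -119; 4A + B + 81C = -337.
Subtracting the first from the second: A + 18C = -74.
Subtracting the second from the third: A + 54C = -218.
Solving: C = -4, A = -2, then B = -5.
Therefore s_9 = -18 + (-5) + (-4)·19683 = -78755.

-78755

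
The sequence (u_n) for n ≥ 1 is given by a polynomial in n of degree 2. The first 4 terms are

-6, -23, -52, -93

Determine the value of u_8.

1st diffs: -17, -29, -41.
2nd diffs: -12, -12 (constant).
So u_n = -6n^2 + n - 1.
Evaluating at n = 8 gives u_8 = -377.

-377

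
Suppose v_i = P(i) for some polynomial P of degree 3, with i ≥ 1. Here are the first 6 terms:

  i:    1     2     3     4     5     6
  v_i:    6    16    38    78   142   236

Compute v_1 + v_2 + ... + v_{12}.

6342

1st diffs: 10, 22, 40, 64, 94.
2nd diffs: 12, 18, 24, 30.
3rd diffs: 6, 6, 6 (constant).
Newton forward-difference form: v_i = 6 + 10·C(i-1,1) + 12·C(i-1,2) + 6·C(i-1,3).
Continuing: …, 366, 538, 758, 1032, …, v_{12} = 1766.
Summing i = 1..12 (12 terms) gives 6342.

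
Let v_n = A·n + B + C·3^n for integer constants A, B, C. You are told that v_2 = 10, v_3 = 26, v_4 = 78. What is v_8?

Write the equations: 2A + B + 9C = 10; 3A + B + 27C = 26; 4A + B + 81C = 78.
Subtracting the first from the second: A + 18C = 16.
Subtracting the second from the third: A + 54C = 52.
Solving: C = 1, A = -2, then B = 5.
So v_n = -2·n + 5 + 1·3^n; at n=8 this is 6550.

6550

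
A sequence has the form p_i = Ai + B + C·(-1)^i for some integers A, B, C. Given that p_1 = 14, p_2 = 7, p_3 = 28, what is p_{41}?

Write the equations: A + B - C = 14; 2A + B + C = 7; 3A + B - C = 28.
Subtracting the first from the second: A + 2C = -7.
Subtracting the second from the third: A - 2C = 21.
Solving: C = -7, A = 7, then B = 0.
So p_i = 7·i + 0 + (-7)·(-1)^i; at i=41 this is 294.

294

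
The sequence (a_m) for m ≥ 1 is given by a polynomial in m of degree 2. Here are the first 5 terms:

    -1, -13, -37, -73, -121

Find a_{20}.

-2281

1st diffs: -12, -24, -36, -48.
2nd diffs: -12, -12, -12 (constant).
So a_m = -6m^2 + 6m - 1.
Evaluating at m = 20 gives a_{20} = -2281.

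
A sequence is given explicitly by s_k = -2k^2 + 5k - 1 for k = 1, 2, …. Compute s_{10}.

s_{10} = -2·10^2 + 5·10 - 1 = -151.

-151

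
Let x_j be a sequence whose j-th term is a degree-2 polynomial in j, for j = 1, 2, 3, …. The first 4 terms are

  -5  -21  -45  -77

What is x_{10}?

1st diffs: -16, -24, -32.
2nd diffs: -8, -8 (constant).
So x_j = -4j^2 - 4j + 3.
Evaluating at j = 10 gives x_{10} = -437.

-437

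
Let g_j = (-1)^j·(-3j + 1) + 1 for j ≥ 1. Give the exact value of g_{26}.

-76

(-1)^26 = 1; -3j + 1 at j=26 is -77; so g_{26} = -76.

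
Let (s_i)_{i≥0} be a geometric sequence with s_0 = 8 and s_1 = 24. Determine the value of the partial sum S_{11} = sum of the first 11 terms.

708584

Common ratio r = 3.
s_i = 8·3^(i-0).
S = 8·(3^11 - 1)/(3 - 1) = 8·(177147 - 1)/(2) = 708584.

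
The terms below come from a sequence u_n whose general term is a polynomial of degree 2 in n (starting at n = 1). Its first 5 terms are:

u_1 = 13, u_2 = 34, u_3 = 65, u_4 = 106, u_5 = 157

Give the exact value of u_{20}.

1st diffs: 21, 31, 41, 51.
2nd diffs: 10, 10, 10 (constant).
So u_n = 5n^2 + 6n + 2.
Evaluating at n = 20 gives u_{20} = 2122.

2122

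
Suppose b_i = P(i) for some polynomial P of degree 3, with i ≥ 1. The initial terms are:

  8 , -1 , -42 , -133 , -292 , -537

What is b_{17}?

-14056

1st diffs: -9, -41, -91, -159, -245.
2nd diffs: -32, -50, -68, -86.
3rd diffs: -18, -18, -18 (constant).
Newton forward-difference form: b_i = 8 + (-9)·C(i-1,1) + (-32)·C(i-1,2) + (-18)·C(i-1,3).
At i = 17: i-1 = 16, so b_{17} = 8 - 144 - 3840 - 10080 = -14056.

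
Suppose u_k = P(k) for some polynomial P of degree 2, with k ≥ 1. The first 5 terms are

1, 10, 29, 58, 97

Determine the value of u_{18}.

1st diffs: 9, 19, 29, 39.
2nd diffs: 10, 10, 10 (constant).
So u_k = 5k^2 - 6k + 2.
Evaluating at k = 18 gives u_{18} = 1514.

1514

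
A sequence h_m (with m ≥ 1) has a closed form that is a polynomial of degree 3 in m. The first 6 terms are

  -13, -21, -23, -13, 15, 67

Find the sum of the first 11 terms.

1st diffs: -8, -2, 10, 28, 52.
2nd diffs: 6, 12, 18, 24.
3rd diffs: 6, 6, 6 (constant).
So h_m = m^3 - 3m^2 - 6m - 5.
Continuing: …, 149, 267, 427, 635, …, h_{11} = 897.
Summing m = 1..11 (11 terms) gives 2387.

2387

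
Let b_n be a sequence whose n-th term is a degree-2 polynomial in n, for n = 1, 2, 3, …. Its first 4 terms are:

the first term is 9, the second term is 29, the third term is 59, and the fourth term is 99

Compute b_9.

1st diffs: 20, 30, 40.
2nd diffs: 10, 10 (constant).
Newton forward-difference form: b_n = 9 + 20·C(n-1,1) + 10·C(n-1,2).
At n = 9: n-1 = 8, so b_9 = 9 + 160 + 280 = 449.

449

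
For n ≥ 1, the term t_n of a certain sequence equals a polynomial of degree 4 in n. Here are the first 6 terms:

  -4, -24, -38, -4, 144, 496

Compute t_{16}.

52196

1st diffs: -20, -14, 34, 148, 352.
2nd diffs: 6, 48, 114, 204.
3rd diffs: 42, 66, 90.
4th diffs: 24, 24 (constant).
Newton forward-difference form: t_n = -4 + (-20)·C(n-1,1) + 6·C(n-1,2) + 42·C(n-1,3) + 24·C(n-1,4).
At n = 16: n-1 = 15, so t_{16} = -4 - 300 + 630 + 19110 + 32760 = 52196.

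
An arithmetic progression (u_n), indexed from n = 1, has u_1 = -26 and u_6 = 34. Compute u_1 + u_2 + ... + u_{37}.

7030

Common difference d = (34 - (-26)) / (6 - 1) = 12.
u_n = -26 + (n - 1)·12.
u_{37} = 406; S = 37·(-26 + 406)/2 = 7030.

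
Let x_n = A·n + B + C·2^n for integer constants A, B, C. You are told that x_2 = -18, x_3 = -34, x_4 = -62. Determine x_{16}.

The three given values yield: 2A + B + 4C = -18; 3A + B + 8C = -34; 4A + B + 16C = -62.
Subtracting the first from the second: A + 4C = -16.
Subtracting the second from the third: A + 8C = -28.
Solving: C = -3, A = -4, then B = 2.
So x_n = -4·n + 2 + (-3)·2^n; at n=16 this is -196670.

-196670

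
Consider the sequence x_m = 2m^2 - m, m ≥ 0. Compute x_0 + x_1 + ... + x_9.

525

Over m = 0..9: Σm = 45, Σm² = 285.
Total = (2)·285 + (-1)·45 = 525.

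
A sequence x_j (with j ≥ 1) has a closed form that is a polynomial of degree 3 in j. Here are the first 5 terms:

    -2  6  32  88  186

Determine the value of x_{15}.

1st diffs: 8, 26, 56, 98.
2nd diffs: 18, 30, 42.
3rd diffs: 12, 12 (constant).
Newton forward-difference form: x_j = -2 + 8·C(j-1,1) + 18·C(j-1,2) + 12·C(j-1,3).
At j = 15: j-1 = 14, so x_{15} = -2 + 112 + 1638 + 4368 = 6116.

6116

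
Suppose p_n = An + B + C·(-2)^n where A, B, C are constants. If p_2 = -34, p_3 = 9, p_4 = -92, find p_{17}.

The three given values yield: 2A + B + 4C = -34; 3A + B - 8C = 9; 4A + B + 16C = -92.
Subtracting the first from the second: A - 12C = 43.
Subtracting the second from the third: A + 24C = -101.
Solving: C = -4, A = -5, then B = -8.
Therefore p_{17} = -85 + (-8) + (-4)·(-131072) = 524195.

524195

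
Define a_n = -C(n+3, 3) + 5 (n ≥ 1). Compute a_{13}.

C(16, 3) = 560, so a_{13} = -555.

-555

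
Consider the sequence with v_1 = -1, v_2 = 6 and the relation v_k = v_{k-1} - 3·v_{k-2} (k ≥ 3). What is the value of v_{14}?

Applying the relation repeatedly:
v_3 = 9;  v_4 = -9;  v_5 = -36;  …;  v_{11} = -36;  v_{12} = 1611;  v_{13} = 1719;  v_{14} = -3114.

-3114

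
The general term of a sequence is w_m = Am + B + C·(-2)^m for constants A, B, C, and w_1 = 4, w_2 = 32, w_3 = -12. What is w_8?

Plug in m = 1, 2, 3: A + B - 2C = 4; 2A + B + 4C = 32; 3A + B - 8C = -12.
Subtracting the first from the second: A + 6C = 28.
Subtracting the second from the third: A - 12C = -44.
Solving: C = 4, A = 4, then B = 8.
Hence w_8 = 4·8 + 8 + 4·256 = 1064.

1064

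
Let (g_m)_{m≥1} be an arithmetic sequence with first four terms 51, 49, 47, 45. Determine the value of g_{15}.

23

Common difference d = -2.
g_m = 51 + (m - 1)·(-2).
g_{15} = 51 + 14·(-2) = 23.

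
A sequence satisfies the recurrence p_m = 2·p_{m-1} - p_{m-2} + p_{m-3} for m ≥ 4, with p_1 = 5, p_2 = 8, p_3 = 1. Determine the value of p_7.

Applying the relation repeatedly:
p_4 = -1; p_5 = 5; p_6 = 12; p_7 = 18.

18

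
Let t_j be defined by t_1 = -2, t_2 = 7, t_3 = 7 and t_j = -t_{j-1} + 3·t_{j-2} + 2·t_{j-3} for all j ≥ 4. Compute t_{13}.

2548

t_4 = 10  t_5 = 25  t_6 = 19  t_7 = 76  t_8 = 31  t_9 = 235  t_{10} = 10  t_{11} = 757  t_{12} = -257  t_{13} = 2548.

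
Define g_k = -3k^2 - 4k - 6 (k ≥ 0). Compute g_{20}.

-1286

g_{20} = -3·20^2 - 4·20 - 6 = -1286.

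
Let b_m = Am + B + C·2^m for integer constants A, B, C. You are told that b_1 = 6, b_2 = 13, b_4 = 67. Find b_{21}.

Write the equations: A + B + 2C = 6; 2A + B + 4C = 13; 4A + B + 16C = 67.
Subtracting the first from the second: A + 2C = 7.
Subtracting the second from the third: 2A + 12C = 54.
Solving: C = 5, A = -3, then B = -1.
Hence b_{21} = -3·21 + (-1) + 5·2097152 = 10485696.

10485696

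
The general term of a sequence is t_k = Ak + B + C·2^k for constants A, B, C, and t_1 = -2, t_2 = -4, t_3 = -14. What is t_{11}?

-8126

Write the equations: A + B + 2C = -2; 2A + B + 4C = -4; 3A + B + 8C = -14.
Subtracting the first from the second: A + 2C = -2.
Subtracting the second from the third: A + 4C = -10.
Solving: C = -4, A = 6, then B = 0.
Hence t_{11} = 6·11 + 0 + (-4)·2048 = -8126.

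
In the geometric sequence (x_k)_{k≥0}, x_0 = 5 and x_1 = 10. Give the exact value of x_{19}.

Common ratio r = 2.
x_k = 5·2^(k-0).
x_{19} = 5·2^19 = 2621440.

2621440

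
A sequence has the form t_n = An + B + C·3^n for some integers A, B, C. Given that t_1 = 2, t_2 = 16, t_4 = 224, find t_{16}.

129140096

Write the equations: A + B + 3C = 2; 2A + B + 9C = 16; 4A + B + 81C = 224.
Subtracting the first from the second: A + 6C = 14.
Subtracting the second from the third: 2A + 72C = 208.
Solving: C = 3, A = -4, then B = -3.
So t_n = -4·n + (-3) + 3·3^n; at n=16 this is 129140096.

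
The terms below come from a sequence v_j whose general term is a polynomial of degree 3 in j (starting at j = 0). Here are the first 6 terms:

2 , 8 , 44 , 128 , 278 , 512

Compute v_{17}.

1st diffs: 6, 36, 84, 150, 234.
2nd diffs: 30, 48, 66, 84.
3rd diffs: 18, 18, 18 (constant).
So v_j = 3j^3 + 6j^2 - 3j + 2.
Evaluating at j = 17 gives v_{17} = 16424.

16424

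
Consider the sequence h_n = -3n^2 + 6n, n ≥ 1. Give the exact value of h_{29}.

-2349

h_{29} = -3·29^2 + 6·29 = -2349.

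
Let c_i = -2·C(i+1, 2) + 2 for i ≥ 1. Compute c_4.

C(5, 2) = 10, so c_4 = -18.

-18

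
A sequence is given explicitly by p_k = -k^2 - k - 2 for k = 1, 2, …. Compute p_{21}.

p_{21} = -1·21^2 - 1·21 - 2 = -464.

-464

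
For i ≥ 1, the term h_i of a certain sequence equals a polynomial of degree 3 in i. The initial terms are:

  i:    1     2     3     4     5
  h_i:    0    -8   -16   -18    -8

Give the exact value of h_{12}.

1st diffs: -8, -8, -2, 10.
2nd diffs: 0, 6, 12.
3rd diffs: 6, 6 (constant).
Newton forward-difference form: h_i = (-8)·C(i-1,1) + 6·C(i-1,3).
At i = 12: i-1 = 11, so h_{12} = -88 + 990 = 902.

902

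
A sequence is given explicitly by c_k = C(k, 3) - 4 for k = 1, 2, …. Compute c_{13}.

282

C(13, 3) = 286, so c_{13} = 282.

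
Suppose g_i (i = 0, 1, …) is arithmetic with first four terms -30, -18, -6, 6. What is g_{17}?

Common difference d = 12.
g_i = -30 + (i - 0)·12.
g_{17} = -30 + 17·12 = 174.

174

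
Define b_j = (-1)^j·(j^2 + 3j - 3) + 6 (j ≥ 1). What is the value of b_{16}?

307

(-1)^16 = 1; j^2 + 3j - 3 at j=16 is 301; so b_{16} = 307.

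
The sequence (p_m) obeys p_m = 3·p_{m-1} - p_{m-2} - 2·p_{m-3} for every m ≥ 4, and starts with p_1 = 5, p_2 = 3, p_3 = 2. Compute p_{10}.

Iterate the recurrence:
p_4 = -7; p_5 = -29; p_6 = -84; p_7 = -209; p_8 = -485; p_9 = -1078; p_{10} = -2331.

-2331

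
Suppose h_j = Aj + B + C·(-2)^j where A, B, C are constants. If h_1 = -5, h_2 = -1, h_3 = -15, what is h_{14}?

Write the equations: A + B - 2C = -5; 2A + B + 4C = -1; 3A + B - 8C = -15.
Subtracting the first from the second: A + 6C = 4.
Subtracting the second from the third: A - 12C = -14.
Solving: C = 1, A = -2, then B = -1.
So h_j = -2·j + (-1) + 1·(-2)^j; at j=14 this is 16355.

16355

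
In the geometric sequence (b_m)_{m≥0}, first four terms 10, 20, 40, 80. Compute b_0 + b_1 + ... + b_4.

310

Common ratio r = 2.
b_m = 10·2^(m-0).
S = 10·(2^5 - 1)/(2 - 1) = 10·(32 - 1)/(1) = 310.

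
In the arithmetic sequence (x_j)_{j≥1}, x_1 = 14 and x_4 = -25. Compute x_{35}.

-428

Common difference d = (-25 - 14) / (4 - 1) = -13.
x_j = 14 + (j - 1)·(-13).
x_{35} = 14 + 34·(-13) = -428.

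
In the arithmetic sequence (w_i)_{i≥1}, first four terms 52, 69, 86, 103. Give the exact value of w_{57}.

Common difference d = 17.
w_i = 52 + (i - 1)·17.
w_{57} = 52 + 56·17 = 1004.

1004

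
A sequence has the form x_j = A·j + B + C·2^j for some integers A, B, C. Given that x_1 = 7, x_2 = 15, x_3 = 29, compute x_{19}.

1572901

The three given values yield: A + B + 2C = 7; 2A + B + 4C = 15; 3A + B + 8C = 29.
Subtracting the first from the second: A + 2C = 8.
Subtracting the second from the third: A + 4C = 14.
Solving: C = 3, A = 2, then B = -1.
Hence x_{19} = 2·19 + (-1) + 3·524288 = 1572901.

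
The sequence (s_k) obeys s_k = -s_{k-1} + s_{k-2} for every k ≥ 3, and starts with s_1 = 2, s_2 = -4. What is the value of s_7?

42

Compute successive terms:
s_3 = 6; s_4 = -10; s_5 = 16; s_6 = -26; s_7 = 42.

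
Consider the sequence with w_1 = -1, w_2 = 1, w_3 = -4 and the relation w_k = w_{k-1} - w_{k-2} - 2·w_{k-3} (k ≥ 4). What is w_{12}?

Step forward from the initial values:
w_4 = -3  w_5 = -1  w_6 = 10  w_7 = 17  w_8 = 9  w_9 = -28  w_{10} = -71  w_{11} = -61  w_{12} = 66.

66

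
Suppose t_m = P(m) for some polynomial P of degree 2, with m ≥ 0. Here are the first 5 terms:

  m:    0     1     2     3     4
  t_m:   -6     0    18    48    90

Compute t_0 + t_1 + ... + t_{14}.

6000

1st diffs: 6, 18, 30, 42.
2nd diffs: 12, 12, 12 (constant).
Newton forward-difference form: t_m = -6 + 6·C(m,1) + 12·C(m,2).
Continuing: …, 144, 210, 288, 378, …, t_{14} = 1170.
Summing m = 0..14 (15 terms) gives 6000.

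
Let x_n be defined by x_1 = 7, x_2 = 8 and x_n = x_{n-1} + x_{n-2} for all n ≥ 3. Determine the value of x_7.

99

Applying the relation repeatedly:
x_3 = 15;  x_4 = 23;  x_5 = 38;  x_6 = 61;  x_7 = 99.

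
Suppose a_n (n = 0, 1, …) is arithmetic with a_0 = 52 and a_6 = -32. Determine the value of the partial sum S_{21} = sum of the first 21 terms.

Common difference d = (-32 - 52) / (6 - 0) = -14.
a_n = 52 + (n - 0)·(-14).
a_{20} = -228; S = 21·(52 + (-228))/2 = -1848.

-1848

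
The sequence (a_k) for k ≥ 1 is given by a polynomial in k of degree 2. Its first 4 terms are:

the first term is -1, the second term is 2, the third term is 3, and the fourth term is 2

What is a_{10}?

1st diffs: 3, 1, -1.
2nd diffs: -2, -2 (constant).
Newton forward-difference form: a_k = -1 + 3·C(k-1,1) + (-2)·C(k-1,2).
At k = 10: k-1 = 9, so a_{10} = -1 + 27 - 72 = -46.

-46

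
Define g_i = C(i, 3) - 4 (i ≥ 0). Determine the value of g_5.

6

C(5, 3) = 10, so g_5 = 6.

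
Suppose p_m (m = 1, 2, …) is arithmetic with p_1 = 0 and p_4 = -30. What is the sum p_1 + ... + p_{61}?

-18300

Common difference d = (-30 - 0) / (4 - 1) = -10.
p_m = 0 + (m - 1)·(-10).
p_{61} = -600; S = 61·(0 + (-600))/2 = -18300.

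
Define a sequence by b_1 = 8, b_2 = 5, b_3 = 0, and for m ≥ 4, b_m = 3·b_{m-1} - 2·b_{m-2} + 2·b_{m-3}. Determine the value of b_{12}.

17412

Applying the relation repeatedly:
b_4 = 6; b_5 = 28; b_6 = 72; b_7 = 172; b_8 = 428; b_9 = 1084; b_{10} = 2740; b_{11} = 6908; b_{12} = 17412.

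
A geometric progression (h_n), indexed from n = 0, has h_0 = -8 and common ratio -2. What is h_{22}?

h_n = (-8)·(-2)^(n-0).
h_{22} = (-8)·(-2)^22 = -33554432.

-33554432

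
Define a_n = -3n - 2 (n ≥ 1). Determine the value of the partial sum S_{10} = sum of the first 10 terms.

-185

Over n = 1..10: Σn = 55.
Total = (-3)·55 + (-2)·10 = -185.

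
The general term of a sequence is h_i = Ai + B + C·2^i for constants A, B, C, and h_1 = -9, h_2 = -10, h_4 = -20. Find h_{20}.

The three given values yield: A + B + 2C = -9; 2A + B + 4C = -10; 4A + B + 16C = -20.
Subtracting the first from the second: A + 2C = -1.
Subtracting the second from the third: 2A + 12C = -10.
Solving: C = -1, A = 1, then B = -8.
Hence h_{20} = 1·20 + (-8) + (-1)·1048576 = -1048564.

-1048564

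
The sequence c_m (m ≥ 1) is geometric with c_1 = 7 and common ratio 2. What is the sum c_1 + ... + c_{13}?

57337

c_m = 7·2^(m-1).
S = 7·(2^13 - 1)/(2 - 1) = 7·(8192 - 1)/(1) = 57337.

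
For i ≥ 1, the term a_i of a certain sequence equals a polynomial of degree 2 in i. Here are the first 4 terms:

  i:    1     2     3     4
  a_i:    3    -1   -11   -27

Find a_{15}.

1st diffs: -4, -10, -16.
2nd diffs: -6, -6 (constant).
Newton forward-difference form: a_i = 3 + (-4)·C(i-1,1) + (-6)·C(i-1,2).
At i = 15: i-1 = 14, so a_{15} = 3 - 56 - 546 = -599.

-599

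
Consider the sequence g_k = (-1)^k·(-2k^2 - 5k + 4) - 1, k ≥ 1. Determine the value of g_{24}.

(-1)^24 = 1; -2k^2 - 5k + 4 at k=24 is -1268; so g_{24} = -1269.

-1269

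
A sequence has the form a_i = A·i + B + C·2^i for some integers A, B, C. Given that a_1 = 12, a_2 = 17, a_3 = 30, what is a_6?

245

The three given values yield: A + B + 2C = 12; 2A + B + 4C = 17; 3A + B + 8C = 30.
Subtracting the first from the second: A + 2C = 5.
Subtracting the second from the third: A + 4C = 13.
Solving: C = 4, A = -3, then B = 7.
Hence a_6 = -3·6 + 7 + 4·64 = 245.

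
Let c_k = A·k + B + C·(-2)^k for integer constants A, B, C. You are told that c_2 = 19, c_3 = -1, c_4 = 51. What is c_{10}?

2091

At k = 2, 3, 4: 2A + B + 4C = 19; 3A + B - 8C = -1; 4A + B + 16C = 51.
Subtracting the first from the second: A - 12C = -20.
Subtracting the second from the third: A + 24C = 52.
Solving: C = 2, A = 4, then B = 3.
Therefore c_{10} = 40 + 3 + 2·1024 = 2091.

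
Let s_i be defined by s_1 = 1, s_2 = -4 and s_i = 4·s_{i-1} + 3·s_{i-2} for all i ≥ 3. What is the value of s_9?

s_3 = -13  s_4 = -64  s_5 = -295  s_6 = -1372  s_7 = -6373  s_8 = -29608  s_9 = -137551.

-137551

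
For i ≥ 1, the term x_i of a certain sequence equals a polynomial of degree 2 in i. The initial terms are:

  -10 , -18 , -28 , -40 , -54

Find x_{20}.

1st diffs: -8, -10, -12, -14.
2nd diffs: -2, -2, -2 (constant).
Newton forward-difference form: x_i = -10 + (-8)·C(i-1,1) + (-2)·C(i-1,2).
At i = 20: i-1 = 19, so x_{20} = -10 - 152 - 342 = -504.

-504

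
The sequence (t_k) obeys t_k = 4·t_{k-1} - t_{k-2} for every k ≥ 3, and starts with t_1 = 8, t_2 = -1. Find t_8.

Step forward from the initial values:
t_3 = -12;  t_4 = -47;  t_5 = -176;  t_6 = -657;  t_7 = -2452;  t_8 = -9151.

-9151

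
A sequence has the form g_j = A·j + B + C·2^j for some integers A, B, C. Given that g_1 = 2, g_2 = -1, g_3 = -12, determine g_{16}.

-262059

Plug in j = 1, 2, 3: A + B + 2C = 2; 2A + B + 4C = -1; 3A + B + 8C = -12.
Subtracting the first from the second: A + 2C = -3.
Subtracting the second from the third: A + 4C = -11.
Solving: C = -4, A = 5, then B = 5.
Therefore g_{16} = 80 + 5 + (-4)·65536 = -262059.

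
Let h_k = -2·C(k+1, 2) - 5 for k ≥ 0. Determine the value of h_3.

-17

C(4, 2) = 6, so h_3 = -17.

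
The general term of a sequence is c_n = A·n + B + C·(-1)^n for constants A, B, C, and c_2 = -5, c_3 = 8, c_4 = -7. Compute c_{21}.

At n = 2, 3, 4: 2A + B + C = -5; 3A + B - C = 8; 4A + B + C = -7.
Subtracting the first from the second: A - 2C = 13.
Subtracting the second from the third: A + 2C = -15.
Solving: C = -7, A = -1, then B = 4.
So c_n = -1·n + 4 + (-7)·(-1)^n; at n=21 this is -10.

-10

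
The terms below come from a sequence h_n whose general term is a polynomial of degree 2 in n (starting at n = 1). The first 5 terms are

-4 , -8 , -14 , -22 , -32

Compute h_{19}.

-382

1st diffs: -4, -6, -8, -10.
2nd diffs: -2, -2, -2 (constant).
Newton forward-difference form: h_n = -4 + (-4)·C(n-1,1) + (-2)·C(n-1,2).
At n = 19: n-1 = 18, so h_{19} = -4 - 72 - 306 = -382.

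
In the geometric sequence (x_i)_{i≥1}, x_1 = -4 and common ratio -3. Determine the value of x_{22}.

x_i = (-4)·(-3)^(i-1).
x_{22} = (-4)·(-3)^21 = 41841412812.

41841412812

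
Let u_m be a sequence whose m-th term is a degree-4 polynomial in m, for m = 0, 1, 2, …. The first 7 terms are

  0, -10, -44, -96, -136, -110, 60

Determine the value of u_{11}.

7480

1st diffs: -10, -34, -52, -40, 26, 170.
2nd diffs: -24, -18, 12, 66, 144.
3rd diffs: 6, 30, 54, 78.
4th diffs: 24, 24, 24 (constant).
Newton forward-difference form: u_m = (-10)·C(m,1) + (-24)·C(m,2) + 6·C(m,3) + 24·C(m,4).
At m = 11: m = 11, so u_{11} = -110 - 1320 + 990 + 7920 = 7480.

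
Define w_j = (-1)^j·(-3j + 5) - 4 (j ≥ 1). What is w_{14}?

(-1)^14 = 1; -3j + 5 at j=14 is -37; so w_{14} = -41.

-41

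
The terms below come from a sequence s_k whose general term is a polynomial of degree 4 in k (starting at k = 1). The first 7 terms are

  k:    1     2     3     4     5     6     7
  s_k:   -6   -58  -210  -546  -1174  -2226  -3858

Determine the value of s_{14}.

1st diffs: -52, -152, -336, -628, -1052, -1632.
2nd diffs: -100, -184, -292, -424, -580.
3rd diffs: -84, -108, -132, -156.
4th diffs: -24, -24, -24 (constant).
So s_k = -k^4 - 4k^3 - k^2 - 6k + 6.
Evaluating at k = 14 gives s_{14} = -49666.

-49666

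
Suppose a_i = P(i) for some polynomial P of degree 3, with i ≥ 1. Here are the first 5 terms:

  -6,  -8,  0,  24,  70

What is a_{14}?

2464

1st diffs: -2, 8, 24, 46.
2nd diffs: 10, 16, 22.
3rd diffs: 6, 6 (constant).
Newton forward-difference form: a_i = -6 + (-2)·C(i-1,1) + 10·C(i-1,2) + 6·C(i-1,3).
At i = 14: i-1 = 13, so a_{14} = -6 - 26 + 780 + 1716 = 2464.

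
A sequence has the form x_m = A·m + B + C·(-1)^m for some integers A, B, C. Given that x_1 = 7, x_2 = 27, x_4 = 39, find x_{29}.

175

Plug in m = 1, 2, 4: A + B - C = 7; 2A + B + C = 27; 4A + B + C = 39.
Subtracting the first from the second: A + 2C = 20.
Subtracting the second from the third: 2A = 12.
Solving: C = 7, A = 6, then B = 8.
Therefore x_{29} = 174 + 8 + 7·(-1) = 175.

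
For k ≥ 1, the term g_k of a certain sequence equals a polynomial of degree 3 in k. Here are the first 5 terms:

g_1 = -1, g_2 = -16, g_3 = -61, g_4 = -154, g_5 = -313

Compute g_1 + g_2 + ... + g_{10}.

1st diffs: -15, -45, -93, -159.
2nd diffs: -30, -48, -66.
3rd diffs: -18, -18 (constant).
Newton forward-difference form: g_k = -1 + (-15)·C(k-1,1) + (-30)·C(k-1,2) + (-18)·C(k-1,3).
Continuing: …, -556, -901, -1366, -1969, …, g_{10} = -2728.
Summing k = 1..10 (10 terms) gives -8065.

-8065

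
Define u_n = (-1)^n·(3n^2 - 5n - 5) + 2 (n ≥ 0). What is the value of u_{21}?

(-1)^21 = -1; 3n^2 - 5n - 5 at n=21 is 1213; so u_{21} = -1211.

-1211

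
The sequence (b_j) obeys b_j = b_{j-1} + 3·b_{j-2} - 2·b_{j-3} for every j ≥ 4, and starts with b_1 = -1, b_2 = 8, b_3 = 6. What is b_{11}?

Compute successive terms:
b_4 = 32; b_5 = 34; b_6 = 118; b_7 = 156; b_8 = 442; b_9 = 674; b_{10} = 1688; b_{11} = 2826.

2826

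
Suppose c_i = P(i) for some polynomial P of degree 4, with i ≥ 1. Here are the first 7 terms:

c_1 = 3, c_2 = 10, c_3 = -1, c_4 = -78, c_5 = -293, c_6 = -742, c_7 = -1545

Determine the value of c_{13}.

-23541

1st diffs: 7, -11, -77, -215, -449, -803.
2nd diffs: -18, -66, -138, -234, -354.
3rd diffs: -48, -72, -96, -120.
4th diffs: -24, -24, -24 (constant).
So c_i = -i^4 + 2i^3 + 4i^2 - 4i + 2.
Evaluating at i = 13 gives c_{13} = -23541.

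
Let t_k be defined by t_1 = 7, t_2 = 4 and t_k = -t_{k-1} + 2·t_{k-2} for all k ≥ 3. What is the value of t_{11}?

1030

Compute successive terms:
t_3 = 10, t_4 = -2, t_5 = 22, t_6 = -26, t_7 = 70, t_8 = -122, t_9 = 262, t_{10} = -506, t_{11} = 1030.
(Characteristic roots are 1 and -2.)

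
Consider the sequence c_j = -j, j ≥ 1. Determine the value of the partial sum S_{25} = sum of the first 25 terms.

-325

Over j = 1..25: Σj = 325.
Total = (-1)·325 = -325.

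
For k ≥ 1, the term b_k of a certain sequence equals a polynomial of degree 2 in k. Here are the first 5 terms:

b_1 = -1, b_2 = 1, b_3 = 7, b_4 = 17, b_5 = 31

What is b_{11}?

1st diffs: 2, 6, 10, 14.
2nd diffs: 4, 4, 4 (constant).
Newton forward-difference form: b_k = -1 + 2·C(k-1,1) + 4·C(k-1,2).
At k = 11: k-1 = 10, so b_{11} = -1 + 20 + 180 = 199.

199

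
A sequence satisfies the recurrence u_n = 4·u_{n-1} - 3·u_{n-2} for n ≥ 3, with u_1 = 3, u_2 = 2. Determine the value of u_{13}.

Iterate the recurrence:
u_3 = -1, u_4 = -10, u_5 = -37, …, u_{10} = -9838, u_{11} = -29521, u_{12} = -88570, u_{13} = -265717.
(Characteristic roots are 3 and 1.)

-265717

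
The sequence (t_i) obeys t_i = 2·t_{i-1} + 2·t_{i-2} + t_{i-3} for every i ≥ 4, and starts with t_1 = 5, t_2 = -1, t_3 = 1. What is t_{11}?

Applying the relation repeatedly:
t_4 = 5, t_5 = 11, t_6 = 33, t_7 = 93, t_8 = 263, t_9 = 745, t_{10} = 2109, t_{11} = 5971.

5971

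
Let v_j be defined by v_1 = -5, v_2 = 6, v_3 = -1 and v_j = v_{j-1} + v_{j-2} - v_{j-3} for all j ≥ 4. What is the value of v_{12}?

Iterate the recurrence:
v_4 = 10;  v_5 = 3;  v_6 = 14;  v_7 = 7;  v_8 = 18;  v_9 = 11;  v_{10} = 22;  v_{11} = 15;  v_{12} = 26.

26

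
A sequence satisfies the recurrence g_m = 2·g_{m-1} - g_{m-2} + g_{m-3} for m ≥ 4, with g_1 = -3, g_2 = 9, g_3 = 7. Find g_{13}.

817

Iterate the recurrence:
g_4 = 2;  g_5 = 6;  g_6 = 17;  g_7 = 30;  g_8 = 49;  g_9 = 85;  g_{10} = 151;  g_{11} = 266;  g_{12} = 466;  g_{13} = 817.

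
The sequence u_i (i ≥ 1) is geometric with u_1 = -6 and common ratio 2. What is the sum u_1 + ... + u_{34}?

u_i = (-6)·2^(i-1).
S = (-6)·(2^34 - 1)/(2 - 1) = (-6)·(17179869184 - 1)/(1) = -103079215098.

-103079215098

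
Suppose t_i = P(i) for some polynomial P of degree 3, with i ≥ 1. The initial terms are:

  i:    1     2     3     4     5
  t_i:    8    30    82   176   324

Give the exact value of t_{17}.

1st diffs: 22, 52, 94, 148.
2nd diffs: 30, 42, 54.
3rd diffs: 12, 12 (constant).
So t_i = 2i^3 + 3i^2 - i + 4.
Evaluating at i = 17 gives t_{17} = 10680.

10680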